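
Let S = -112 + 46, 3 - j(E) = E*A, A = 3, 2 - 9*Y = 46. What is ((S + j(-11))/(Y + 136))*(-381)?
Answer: 10287/118 ≈ 87.178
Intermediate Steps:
Y = -44/9 (Y = 2/9 - ⅑*46 = 2/9 - 46/9 = -44/9 ≈ -4.8889)
j(E) = 3 - 3*E (j(E) = 3 - E*3 = 3 - 3*E)
S = -66
((S + j(-11))/(Y + 136))*(-381) = ((-66 + (3 - 3*(-11)))/(-44/9 + 136))*(-381) = ((-66 + (3 + 33))/(1180/9))*(-381) = ((-66 + 36)*(9/1180))*(-381) = -30*9/1180*(-381) = -27/118*(-381) = 10287/118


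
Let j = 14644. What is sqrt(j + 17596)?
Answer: 4*sqrt(2015) ≈ 179.55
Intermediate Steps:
sqrt(j + 17596) = sqrt(14644 + 17596) = sqrt(32240) = 4*sqrt(2015)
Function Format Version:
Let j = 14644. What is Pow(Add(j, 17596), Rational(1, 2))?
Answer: Mul(4, Pow(2015, Rational(1, 2))) ≈ 179.55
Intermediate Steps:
Pow(Add(j, 17596), Rational(1, 2)) = Pow(Add(14644, 17596), Rational(1, 2)) = Pow(32240, Rational(1, 2)) = Mul(4, Pow(2015, Rational(1, 2)))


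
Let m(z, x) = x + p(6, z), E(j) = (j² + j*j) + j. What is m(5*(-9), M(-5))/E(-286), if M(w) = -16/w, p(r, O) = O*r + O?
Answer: -1559/816530 ≈ -0.0019093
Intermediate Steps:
E(j) = j + 2*j² (E(j) = (j² + j²) + j = 2*j² + j = j + 2*j²)
p(r, O) = O + O*r
m(z, x) = x + 7*z (m(z, x) = x + z*(1 + 6) = x + z*7 = x + 7*z)
m(5*(-9), M(-5))/E(-286) = (-16/(-5) + 7*(5*(-9)))/((-286*(1 + 2*(-286)))) = (-16*(-⅕) + 7*(-45))/((-286*(1 - 572))) = (16/5 - 315)/((-286*(-571))) = -1559/5/163306 = -1559/5*1/163306 = -1559/816530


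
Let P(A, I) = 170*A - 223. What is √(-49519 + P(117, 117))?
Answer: 2*I*√7463 ≈ 172.78*I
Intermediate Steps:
P(A, I) = -223 + 170*A
√(-49519 + P(117, 117)) = √(-49519 + (-223 + 170*117)) = √(-49519 + (-223 + 19890)) = √(-49519 + 19667) = √(-29852) = 2*I*√7463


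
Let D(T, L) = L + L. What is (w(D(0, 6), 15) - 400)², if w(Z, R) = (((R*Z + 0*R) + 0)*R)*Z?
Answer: 1024000000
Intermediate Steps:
D(T, L) = 2*L
w(Z, R) = R²*Z² (w(Z, R) = (((R*Z + 0) + 0)*R)*Z = ((R*Z + 0)*R)*Z = ((R*Z)*R)*Z = (Z*R²)*Z = R²*Z²)
(w(D(0, 6), 15) - 400)² = (15²*(2*6)² - 400)² = (225*12² - 400)² = (225*144 - 400)² = (32400 - 400)² = 32000² = 1024000000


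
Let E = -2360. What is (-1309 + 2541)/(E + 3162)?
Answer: 616/401 ≈ 1.5362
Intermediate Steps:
(-1309 + 2541)/(E + 3162) = (-1309 + 2541)/(-2360 + 3162) = 1232/802 = 1232*(1/802) = 616/401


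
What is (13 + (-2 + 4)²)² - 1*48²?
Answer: -2015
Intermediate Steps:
(13 + (-2 + 4)²)² - 1*48² = (13 + 2²)² - 1*2304 = (13 + 4)² - 2304 = 17² - 2304 = 289 - 2304 = -2015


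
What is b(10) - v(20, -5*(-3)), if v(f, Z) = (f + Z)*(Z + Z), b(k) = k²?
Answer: -950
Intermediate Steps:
v(f, Z) = 2*Z*(Z + f) (v(f, Z) = (Z + f)*(2*Z) = 2*Z*(Z + f))
b(10) - v(20, -5*(-3)) = 10² - 2*(-5*(-3))*(-5*(-3) + 20) = 100 - 2*15*(15 + 20) = 100 - 2*15*35 = 100 - 1*1050 = 100 - 1050 = -950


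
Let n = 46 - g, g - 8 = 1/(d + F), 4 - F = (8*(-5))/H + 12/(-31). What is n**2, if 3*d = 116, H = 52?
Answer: 4048574579449/2807092324 ≈ 1442.3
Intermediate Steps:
d = 116/3 (d = (1/3)*116 = 116/3 ≈ 38.667)
F = 2078/403 (F = 4 - ((8*(-5))/52 + 12/(-31)) = 4 - (-40*1/52 + 12*(-1/31)) = 4 - (-10/13 - 12/31) = 4 - 1*(-466/403) = 4 + 466/403 = 2078/403 ≈ 5.1563)
g = 425065/52982 (g = 8 + 1/(116/3 + 2078/403) = 8 + 1/(52982/1209) = 8 + 1209/52982 = 425065/52982 ≈ 8.0228)
n = 2012107/52982 (n = 46 - 1*425065/52982 = 46 - 425065/52982 = 2012107/52982 ≈ 37.977)
n**2 = (2012107/52982)**2 = 4048574579449/2807092324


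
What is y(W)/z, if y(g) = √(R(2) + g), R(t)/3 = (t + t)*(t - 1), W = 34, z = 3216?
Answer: √46/3216 ≈ 0.0021089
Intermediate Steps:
R(t) = 6*t*(-1 + t) (R(t) = 3*((t + t)*(t - 1)) = 3*((2*t)*(-1 + t)) = 3*(2*t*(-1 + t)) = 6*t*(-1 + t))
y(g) = √(12 + g) (y(g) = √(6*2*(-1 + 2) + g) = √(6*2*1 + g) = √(12 + g))
y(W)/z = √(12 + 34)/3216 = √46*(1/3216) = √46/3216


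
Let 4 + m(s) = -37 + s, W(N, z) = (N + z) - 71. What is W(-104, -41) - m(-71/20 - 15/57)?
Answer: -65051/380 ≈ -171.19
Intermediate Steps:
W(N, z) = -71 + N + z
m(s) = -41 + s (m(s) = -4 + (-37 + s) = -41 + s)
W(-104, -41) - m(-71/20 - 15/57) = (-71 - 104 - 41) - (-41 + (-71/20 - 15/57)) = -216 - (-41 + (-71*1/20 - 15*1/57)) = -216 - (-41 + (-71/20 - 5/19)) = -216 - (-41 - 1449/380) = -216 - 1*(-17029/380) = -216 + 17029/380 = -65051/380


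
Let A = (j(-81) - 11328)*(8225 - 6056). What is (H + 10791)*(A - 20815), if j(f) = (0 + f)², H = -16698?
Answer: 61199107266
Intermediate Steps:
j(f) = f²
A = -10339623 (A = ((-81)² - 11328)*(8225 - 6056) = (6561 - 11328)*2169 = -4767*2169 = -10339623)
(H + 10791)*(A - 20815) = (-16698 + 10791)*(-10339623 - 20815) = -5907*(-10360438) = 61199107266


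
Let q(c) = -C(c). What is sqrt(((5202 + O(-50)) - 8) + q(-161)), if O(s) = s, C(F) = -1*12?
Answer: 2*sqrt(1289) ≈ 71.805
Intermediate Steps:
C(F) = -12
q(c) = 12 (q(c) = -1*(-12) = 12)
sqrt(((5202 + O(-50)) - 8) + q(-161)) = sqrt(((5202 - 50) - 8) + 12) = sqrt((5152 - 8) + 12) = sqrt(5144 + 12) = sqrt(5156) = 2*sqrt(1289)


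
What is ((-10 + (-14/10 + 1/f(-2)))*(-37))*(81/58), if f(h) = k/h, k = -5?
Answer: 32967/58 ≈ 568.40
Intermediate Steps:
f(h) = -5/h
((-10 + (-14/10 + 1/f(-2)))*(-37))*(81/58) = ((-10 + (-14/10 + 1/(-5/(-2))))*(-37))*(81/58) = ((-10 + (-14*⅒ + 1/(-5*(-½))))*(-37))*(81*(1/58)) = ((-10 + (-7/5 + 1/(5/2)))*(-37))*(81/58) = ((-10 + (-7/5 + 1*(⅖)))*(-37))*(81/58) = ((-10 + (-7/5 + ⅖))*(-37))*(81/58) = ((-10 - 1)*(-37))*(81/58) = -11*(-37)*(81/58) = 407*(81/58) = 32967/58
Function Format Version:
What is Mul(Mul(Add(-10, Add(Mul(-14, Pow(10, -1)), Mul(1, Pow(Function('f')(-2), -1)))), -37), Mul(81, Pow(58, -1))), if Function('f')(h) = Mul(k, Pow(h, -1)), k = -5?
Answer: Rational(32967, 58) ≈ 568.40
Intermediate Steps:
Function('f')(h) = Mul(-5, Pow(h, -1))
Mul(Mul(Add(-10, Add(Mul(-14, Pow(10, -1)), Mul(1, Pow(Function('f')(-2), -1)))), -37), Mul(81, Pow(58, -1))) = Mul(Mul(Add(-10, Add(Mul(-14, Pow(10, -1)), Mul(1, Pow(Mul(-5, Pow(-2, -1)), -1)))), -37), Mul(81, Pow(58, -1))) = Mul(Mul(Add(-10, Add(Mul(-14, Rational(1, 10)), Mul(1, Pow(Mul(-5, Rational(-1, 2)), -1)))), -37), Mul(81, Rational(1, 58))) = Mul(Mul(Add(-10, Add(Rational(-7, 5), Mul(1, Pow(Rational(5, 2), -1)))), -37), Rational(81, 58)) = Mul(Mul(Add(-10, Add(Rational(-7, 5), Mul(1, Rational(2, 5)))), -37), Rational(81, 58)) = Mul(Mul(Add(-10, Add(Rational(-7, 5), Rational(2, 5))), -37), Rational(81, 58)) = Mul(Mul(Add(-10, -1), -37), Rational(81, 58)) = Mul(Mul(-11, -37), Rational(81, 58)) = Mul(407, Rational(81, 58)) = Rational(32967, 58)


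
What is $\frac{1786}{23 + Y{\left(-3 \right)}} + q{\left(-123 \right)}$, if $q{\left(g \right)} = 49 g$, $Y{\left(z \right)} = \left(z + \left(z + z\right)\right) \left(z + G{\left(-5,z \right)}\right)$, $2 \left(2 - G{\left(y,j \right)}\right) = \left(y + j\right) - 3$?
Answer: $- \frac{214517}{35} \approx -6129.1$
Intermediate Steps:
$G{\left(y,j \right)} = \frac{7}{2} - \frac{j}{2} - \frac{y}{2}$ ($G{\left(y,j \right)} = 2 - \frac{\left(y + j\right) - 3}{2} = 2 - \frac{\left(j + y\right) - 3}{2} = 2 - \frac{-3 + j + y}{2} = 2 - \left(- \frac{3}{2} + \frac{j}{2} + \frac{y}{2}\right) = \frac{7}{2} - \frac{j}{2} - \frac{y}{2}$)
$Y{\left(z \right)} = 3 z \left(6 + \frac{z}{2}\right)$ ($Y{\left(z \right)} = \left(z + \left(z + z\right)\right) \left(z - \left(-6 + \frac{z}{2}\right)\right) = \left(z + 2 z\right) \left(z + \left(\frac{7}{2} - \frac{z}{2} + \frac{5}{2}\right)\right) = 3 z \left(z - \left(-6 + \frac{z}{2}\right)\right) = 3 z \left(6 + \frac{z}{2}\right)$)
$\frac{1786}{23 + Y{\left(-3 \right)}} + q{\left(-123 \right)} = \frac{1786}{23 + \frac{3}{2} \left(-3\right) \left(12 - 3\right)} + 49 \left(-123\right) = \frac{1786}{23 + \frac{3}{2} \left(-3\right) 9} - 6027 = \frac{1786}{23 - \frac{81}{2}} - 6027 = \frac{1786}{- \frac{35}{2}} - 6027 = 1786 \left(- \frac{2}{35}\right) - 6027 = - \frac{3572}{35} - 6027 = - \frac{214517}{35}$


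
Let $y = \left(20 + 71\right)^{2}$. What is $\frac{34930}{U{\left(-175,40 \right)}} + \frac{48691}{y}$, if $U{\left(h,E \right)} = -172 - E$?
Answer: $- \frac{139466419}{877786} \approx -158.88$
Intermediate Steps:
$y = 8281$ ($y = 91^{2} = 8281$)
$\frac{34930}{U{\left(-175,40 \right)}} + \frac{48691}{y} = \frac{34930}{-172 - 40} + \frac{48691}{8281} = \frac{34930}{-172 - 40} + 48691 \cdot \frac{1}{8281} = \frac{34930}{-212} + \frac{48691}{8281} = 34930 \left(- \frac{1}{212}\right) + \frac{48691}{8281} = - \frac{17465}{106} + \frac{48691}{8281} = - \frac{139466419}{877786}$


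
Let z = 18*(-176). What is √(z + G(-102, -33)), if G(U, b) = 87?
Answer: I*√3081 ≈ 55.507*I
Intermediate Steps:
z = -3168
√(z + G(-102, -33)) = √(-3168 + 87) = √(-3081) = I*√3081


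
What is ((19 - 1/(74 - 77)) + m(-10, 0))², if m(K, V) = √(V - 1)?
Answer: 3355/9 + 116*I/3 ≈ 372.78 + 38.667*I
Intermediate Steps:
m(K, V) = √(-1 + V)
((19 - 1/(74 - 77)) + m(-10, 0))² = ((19 - 1/(74 - 77)) + √(-1 + 0))² = ((19 - 1/(-3)) + √(-1))² = ((19 - 1*(-⅓)) + I)² = ((19 + ⅓) + I)² = (58/3 + I)²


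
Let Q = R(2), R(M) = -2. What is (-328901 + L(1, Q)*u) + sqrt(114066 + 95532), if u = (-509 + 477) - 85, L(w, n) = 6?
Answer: -329603 + sqrt(209598) ≈ -3.2915e+5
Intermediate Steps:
Q = -2
u = -117 (u = -32 - 85 = -117)
(-328901 + L(1, Q)*u) + sqrt(114066 + 95532) = (-328901 + 6*(-117)) + sqrt(114066 + 95532) = (-328901 - 702) + sqrt(209598) = -329603 + sqrt(209598)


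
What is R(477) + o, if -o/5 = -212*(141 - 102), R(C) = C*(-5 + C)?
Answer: 266484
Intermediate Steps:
o = 41340 (o = -(-1060)*(141 - 102) = -(-1060)*39 = -5*(-8268) = 41340)
R(477) + o = 477*(-5 + 477) + 41340 = 477*472 + 41340 = 225144 + 41340 = 266484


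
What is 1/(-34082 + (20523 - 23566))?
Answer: -1/37125 ≈ -2.6936e-5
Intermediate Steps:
1/(-34082 + (20523 - 23566)) = 1/(-34082 - 3043) = 1/(-37125) = -1/37125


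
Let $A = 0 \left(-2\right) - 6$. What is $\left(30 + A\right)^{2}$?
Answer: $576$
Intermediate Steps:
$A = -6$ ($A = 0 - 6 = -6$)
$\left(30 + A\right)^{2} = \left(30 - 6\right)^{2} = 24^{2} = 576$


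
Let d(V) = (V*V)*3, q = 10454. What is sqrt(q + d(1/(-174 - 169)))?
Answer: sqrt(1229902649)/343 ≈ 102.24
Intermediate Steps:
d(V) = 3*V**2 (d(V) = V**2*3 = 3*V**2)
sqrt(q + d(1/(-174 - 169))) = sqrt(10454 + 3*(1/(-174 - 169))**2) = sqrt(10454 + 3*(1/(-343))**2) = sqrt(10454 + 3*(-1/343)**2) = sqrt(10454 + 3*(1/117649)) = sqrt(10454 + 3/117649) = sqrt(1229902649/117649) = sqrt(1229902649)/343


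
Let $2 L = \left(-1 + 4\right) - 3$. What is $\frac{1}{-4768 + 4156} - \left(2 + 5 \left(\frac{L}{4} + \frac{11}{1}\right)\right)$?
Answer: $- \frac{34885}{612} \approx -57.002$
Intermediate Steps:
$L = 0$ ($L = \frac{\left(-1 + 4\right) - 3}{2} = \frac{3 - 3}{2} = \frac{1}{2} \cdot 0 = 0$)
$\frac{1}{-4768 + 4156} - \left(2 + 5 \left(\frac{L}{4} + \frac{11}{1}\right)\right) = \frac{1}{-4768 + 4156} - \left(2 + 5 \left(\frac{0}{4} + \frac{11}{1}\right)\right) = \frac{1}{-612} - \left(2 + 5 \left(0 \cdot \frac{1}{4} + 11 \cdot 1\right)\right) = - \frac{1}{612} - \left(2 + 5 \left(0 + 11\right)\right) = - \frac{1}{612} - 57 = - \frac{34885}{612}$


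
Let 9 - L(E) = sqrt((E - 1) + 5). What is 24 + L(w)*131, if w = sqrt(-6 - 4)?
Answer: 1203 - 131*sqrt(4 + I*sqrt(10)) ≈ 923.58 - 97.109*I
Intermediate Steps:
w = I*sqrt(10) (w = sqrt(-10) = I*sqrt(10) ≈ 3.1623*I)
L(E) = 9 - sqrt(4 + E) (L(E) = 9 - sqrt((E - 1) + 5) = 9 - sqrt((-1 + E) + 5) = 9 - sqrt(4 + E))
24 + L(w)*131 = 24 + (9 - sqrt(4 + I*sqrt(10)))*131 = 24 + (1179 - 131*sqrt(4 + I*sqrt(10))) = 1203 - 131*sqrt(4 + I*sqrt(10))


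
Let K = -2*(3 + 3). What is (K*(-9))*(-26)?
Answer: -2808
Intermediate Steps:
K = -12 (K = -2*6 = -12)
(K*(-9))*(-26) = -12*(-9)*(-26) = 108*(-26) = -2808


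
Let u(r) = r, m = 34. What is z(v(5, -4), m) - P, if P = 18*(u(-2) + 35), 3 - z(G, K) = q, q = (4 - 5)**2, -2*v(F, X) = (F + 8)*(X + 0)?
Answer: -592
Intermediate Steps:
v(F, X) = -X*(8 + F)/2 (v(F, X) = -(F + 8)*(X + 0)/2 = -(8 + F)*X/2 = -X*(8 + F)/2)
q = 1 (q = (-1)**2 = 1)
z(G, K) = 2 (z(G, K) = 3 - 1*1 = 3 - 1 = 2)
P = 594 (P = 18*(-2 + 35) = 18*33 = 594)
z(v(5, -4), m) - P = 2 - 1*594 = 2 - 594 = -592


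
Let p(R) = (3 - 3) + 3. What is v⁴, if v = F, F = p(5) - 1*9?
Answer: 1296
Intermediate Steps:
p(R) = 3 (p(R) = 0 + 3 = 3)
F = -6 (F = 3 - 1*9 = 3 - 9 = -6)
v = -6
v⁴ = (-6)⁴ = 1296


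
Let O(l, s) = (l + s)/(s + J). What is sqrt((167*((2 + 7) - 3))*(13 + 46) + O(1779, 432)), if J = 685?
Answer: sqrt(73763347989)/1117 ≈ 243.15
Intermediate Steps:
O(l, s) = (l + s)/(685 + s) (O(l, s) = (l + s)/(s + 685) = (l + s)/(685 + s))
sqrt((167*((2 + 7) - 3))*(13 + 46) + O(1779, 432)) = sqrt((167*((2 + 7) - 3))*(13 + 46) + (1779 + 432)/(685 + 432)) = sqrt((167*(9 - 3))*59 + 2211/1117) = sqrt((167*6)*59 + (1/1117)*2211) = sqrt(1002*59 + 2211/1117) = sqrt(59118 + 2211/1117) = sqrt(66037017/1117) = sqrt(73763347989)/1117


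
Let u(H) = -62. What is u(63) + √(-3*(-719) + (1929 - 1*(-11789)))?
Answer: -62 + 5*√635 ≈ 63.996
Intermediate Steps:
u(63) + √(-3*(-719) + (1929 - 1*(-11789))) = -62 + √(-3*(-719) + (1929 - 1*(-11789))) = -62 + √(2157 + (1929 + 11789)) = -62 + √(2157 + 13718) = -62 + √15875 = -62 + 5*√635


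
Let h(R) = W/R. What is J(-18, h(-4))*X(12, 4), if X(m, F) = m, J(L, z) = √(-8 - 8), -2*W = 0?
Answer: 48*I ≈ 48.0*I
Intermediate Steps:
W = 0 (W = -½*0 = 0)
h(R) = 0 (h(R) = 0/R = 0)
J(L, z) = 4*I (J(L, z) = √(-16) = 4*I)
J(-18, h(-4))*X(12, 4) = (4*I)*12 = 48*I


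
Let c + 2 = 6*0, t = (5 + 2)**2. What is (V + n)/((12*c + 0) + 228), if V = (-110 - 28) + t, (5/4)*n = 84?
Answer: -109/1020 ≈ -0.10686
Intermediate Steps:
n = 336/5 (n = (4/5)*84 = 336/5 ≈ 67.200)
t = 49 (t = 7**2 = 49)
V = -89 (V = (-110 - 28) + 49 = -138 + 49 = -89)
c = -2 (c = -2 + 6*0 = -2 + 0 = -2)
(V + n)/((12*c + 0) + 228) = (-89 + 336/5)/((12*(-2) + 0) + 228) = -109/(5*((-24 + 0) + 228)) = -109/(5*(-24 + 228)) = -109/5/204 = -109/5*1/204 = -109/1020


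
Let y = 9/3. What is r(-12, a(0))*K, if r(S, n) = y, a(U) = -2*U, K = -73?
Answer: -219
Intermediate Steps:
y = 3 (y = 9*(⅓) = 3)
r(S, n) = 3
r(-12, a(0))*K = 3*(-73) = -219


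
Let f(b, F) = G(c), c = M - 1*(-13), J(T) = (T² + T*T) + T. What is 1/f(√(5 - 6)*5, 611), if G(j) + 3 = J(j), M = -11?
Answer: ⅐ ≈ 0.14286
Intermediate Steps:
J(T) = T + 2*T² (J(T) = (T² + T²) + T = 2*T² + T = T + 2*T²)
c = 2 (c = -11 - 1*(-13) = -11 + 13 = 2)
G(j) = -3 + j*(1 + 2*j)
f(b, F) = 7 (f(b, F) = -3 + 2*(1 + 2*2) = -3 + 2*(1 + 4) = -3 + 2*5 = -3 + 10 = 7)
1/f(√(5 - 6)*5, 611) = 1/7 = ⅐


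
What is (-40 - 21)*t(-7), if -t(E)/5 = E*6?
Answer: -12810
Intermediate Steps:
t(E) = -30*E (t(E) = -5*E*6 = -30*E)
(-40 - 21)*t(-7) = (-40 - 21)*(-30*(-7)) = -61*210 = -12810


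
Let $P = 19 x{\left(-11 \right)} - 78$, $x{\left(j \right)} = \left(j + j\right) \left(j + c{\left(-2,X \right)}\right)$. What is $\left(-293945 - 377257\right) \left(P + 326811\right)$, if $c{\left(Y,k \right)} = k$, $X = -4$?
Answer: $-223512279606$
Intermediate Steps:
$x{\left(j \right)} = 2 j \left(-4 + j\right)$ ($x{\left(j \right)} = \left(j + j\right) \left(j - 4\right) = 2 j \left(-4 + j\right)$)
$P = 6192$ ($P = 19 \cdot 2 \left(-11\right) \left(-4 - 11\right) - 78 = 19 \cdot 2 \left(-11\right) \left(-15\right) - 78 = 19 \cdot 330 - 78 = 6270 - 78 = 6192$)
$\left(-293945 - 377257\right) \left(P + 326811\right) = \left(-293945 - 377257\right) \left(6192 + 326811\right) = \left(-671202\right) 333003 = -223512279606$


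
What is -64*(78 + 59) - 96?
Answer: -8864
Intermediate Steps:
-64*(78 + 59) - 96 = -64*137 - 96 = -8768 - 96 = -8864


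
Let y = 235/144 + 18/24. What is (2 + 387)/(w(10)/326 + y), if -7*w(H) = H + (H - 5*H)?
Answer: 63914256/393523 ≈ 162.42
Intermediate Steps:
y = 343/144 (y = 235*(1/144) + 18*(1/24) = 235/144 + ¾ = 343/144 ≈ 2.3819)
w(H) = 3*H/7 (w(H) = -(H + (H - 5*H))/7 = -(H - 4*H)/7 = -(-3)*H/7 = 3*H/7)
(2 + 387)/(w(10)/326 + y) = (2 + 387)/(((3/7)*10)/326 + 343/144) = 389/((30/7)*(1/326) + 343/144) = 389/(15/1141 + 343/144) = 389/(393523/164304) = 389*(164304/393523) = 63914256/393523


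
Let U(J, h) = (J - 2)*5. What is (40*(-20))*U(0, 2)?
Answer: 8000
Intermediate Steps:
U(J, h) = -10 + 5*J (U(J, h) = (-2 + J)*5 = -10 + 5*J)
(40*(-20))*U(0, 2) = (40*(-20))*(-10 + 5*0) = -800*(-10 + 0) = -800*(-10) = 8000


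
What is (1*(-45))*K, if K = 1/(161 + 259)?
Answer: -3/28 ≈ -0.10714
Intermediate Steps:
K = 1/420 ≈ 0.0023810
(1*(-45))*K = (1*(-45))*(1/420) = -45*1/420 = -3/28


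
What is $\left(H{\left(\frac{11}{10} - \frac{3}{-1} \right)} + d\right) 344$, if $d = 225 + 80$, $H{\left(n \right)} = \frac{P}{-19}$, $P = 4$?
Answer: $\frac{1992104}{19} \approx 1.0485 \cdot 10^{5}$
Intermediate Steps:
$H{\left(n \right)} = - \frac{4}{19}$ ($H{\left(n \right)} = \frac{4}{-19} = 4 \left(- \frac{1}{19}\right) = - \frac{4}{19}$)
$d = 305$
$\left(H{\left(\frac{11}{10} - \frac{3}{-1} \right)} + d\right) 344 = \left(- \frac{4}{19} + 305\right) 344 = \frac{5791}{19} \cdot 344 = \frac{1992104}{19}$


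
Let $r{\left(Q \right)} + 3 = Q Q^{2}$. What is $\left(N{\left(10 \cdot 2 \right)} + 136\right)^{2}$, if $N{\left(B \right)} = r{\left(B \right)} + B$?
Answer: $66471409$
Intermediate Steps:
$r{\left(Q \right)} = -3 + Q^{3}$ ($r{\left(Q \right)} = -3 + Q Q^{2} = -3 + Q^{3}$)
$N{\left(B \right)} = -3 + B + B^{3}$ ($N{\left(B \right)} = \left(-3 + B^{3}\right) + B = -3 + B + B^{3}$)
$\left(N{\left(10 \cdot 2 \right)} + 136\right)^{2} = \left(\left(-3 + 10 \cdot 2 + \left(10 \cdot 2\right)^{3}\right) + 136\right)^{2} = \left(\left(-3 + 20 + 20^{3}\right) + 136\right)^{2} = \left(\left(-3 + 20 + 8000\right) + 136\right)^{2} = \left(8017 + 136\right)^{2} = 8153^{2} = 66471409$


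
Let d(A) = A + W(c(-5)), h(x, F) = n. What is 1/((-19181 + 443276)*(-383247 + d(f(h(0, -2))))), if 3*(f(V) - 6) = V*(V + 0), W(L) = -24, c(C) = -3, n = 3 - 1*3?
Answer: -1/162540770175 ≈ -6.1523e-12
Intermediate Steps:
n = 0 (n = 3 - 3 = 0)
h(x, F) = 0
f(V) = 6 + V**2/3 (f(V) = 6 + (V*(V + 0))/3 = 6 + (V*V)/3 = 6 + V**2/3)
d(A) = -24 + A (d(A) = A - 24 = -24 + A)
1/((-19181 + 443276)*(-383247 + d(f(h(0, -2))))) = 1/((-19181 + 443276)*(-383247 + (-24 + (6 + (1/3)*0**2)))) = 1/(424095*(-383247 + (-24 + (6 + (1/3)*0)))) = 1/(424095*(-383247 + (-24 + (6 + 0)))) = 1/(424095*(-383247 + (-24 + 6))) = 1/(424095*(-383247 - 18)) = 1/(424095*(-383265)) = 1/(-162540770175) = -1/162540770175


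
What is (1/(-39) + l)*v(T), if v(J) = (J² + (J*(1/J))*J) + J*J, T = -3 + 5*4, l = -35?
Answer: -812770/39 ≈ -20840.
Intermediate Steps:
T = 17 (T = -3 + 20 = 17)
v(J) = J + 2*J² (v(J) = (J² + (J/J)*J) + J² = (J² + 1*J) + J² = (J² + J) + J² = (J + J²) + J² = J + 2*J²)
(1/(-39) + l)*v(T) = (1/(-39) - 35)*(17*(1 + 2*17)) = (-1/39 - 35)*(17*(1 + 34)) = -23222*35/39 = -1366/39*595 = -812770/39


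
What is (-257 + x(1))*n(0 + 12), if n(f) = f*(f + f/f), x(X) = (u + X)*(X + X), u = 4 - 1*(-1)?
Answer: -38220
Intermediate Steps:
u = 5 (u = 4 + 1 = 5)
x(X) = 2*X*(5 + X) (x(X) = (5 + X)*(X + X) = (5 + X)*(2*X) = 2*X*(5 + X))
n(f) = f*(1 + f) (n(f) = f*(f + 1) = f*(1 + f))
(-257 + x(1))*n(0 + 12) = (-257 + 2*1*(5 + 1))*((0 + 12)*(1 + (0 + 12))) = (-257 + 2*1*6)*(12*(1 + 12)) = (-257 + 12)*(12*13) = -245*156 = -38220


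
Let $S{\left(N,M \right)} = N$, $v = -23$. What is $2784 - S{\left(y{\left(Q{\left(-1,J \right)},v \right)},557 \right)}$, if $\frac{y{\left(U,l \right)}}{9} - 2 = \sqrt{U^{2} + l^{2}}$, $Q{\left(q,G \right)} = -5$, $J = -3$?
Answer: $2766 - 9 \sqrt{554} \approx 2554.2$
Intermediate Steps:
$y{\left(U,l \right)} = 18 + 9 \sqrt{U^{2} + l^{2}}$
$2784 - S{\left(y{\left(Q{\left(-1,J \right)},v \right)},557 \right)} = 2784 - \left(18 + 9 \sqrt{\left(-5\right)^{2} + \left(-23\right)^{2}}\right) = 2784 - \left(18 + 9 \sqrt{25 + 529}\right) = 2784 - \left(18 + 9 \sqrt{554}\right) = 2766 - 9 \sqrt{554}$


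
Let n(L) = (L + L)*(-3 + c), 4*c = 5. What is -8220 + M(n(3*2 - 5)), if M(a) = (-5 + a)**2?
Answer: -32591/4 ≈ -8147.8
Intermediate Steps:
c = 5/4 (c = (1/4)*5 = 5/4 ≈ 1.2500)
n(L) = -7*L/2 (n(L) = (L + L)*(-3 + 5/4) = (2*L)*(-7/4) = -7*L/2)
-8220 + M(n(3*2 - 5)) = -8220 + (-5 - 7*(3*2 - 5)/2)**2 = -8220 + (-5 - 7*(6 - 5)/2)**2 = -8220 + (-5 - 7/2*1)**2 = -8220 + (-5 - 7/2)**2 = -8220 + (-17/2)**2 = -8220 + 289/4 = -32591/4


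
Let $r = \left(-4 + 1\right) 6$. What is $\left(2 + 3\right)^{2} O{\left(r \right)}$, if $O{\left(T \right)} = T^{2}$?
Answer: $8100$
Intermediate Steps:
$r = -18$ ($r = \left(-3\right) 6 = -18$)
$\left(2 + 3\right)^{2} O{\left(r \right)} = \left(2 + 3\right)^{2} \left(-18\right)^{2} = 5^{2} \cdot 324 = 25 \cdot 324 = 8100$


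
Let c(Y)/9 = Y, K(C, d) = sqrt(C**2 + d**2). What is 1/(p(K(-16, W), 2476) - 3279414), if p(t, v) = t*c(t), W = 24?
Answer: -1/3271926 ≈ -3.0563e-7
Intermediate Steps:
c(Y) = 9*Y
p(t, v) = 9*t**2 (p(t, v) = t*(9*t) = 9*t**2)
1/(p(K(-16, W), 2476) - 3279414) = 1/(9*(sqrt((-16)**2 + 24**2))**2 - 3279414) = 1/(9*(sqrt(256 + 576))**2 - 3279414) = 1/(9*(sqrt(832))**2 - 3279414) = 1/(9*(8*sqrt(13))**2 - 3279414) = 1/(9*832 - 3279414) = 1/(7488 - 3279414) = 1/(-3271926) = -1/3271926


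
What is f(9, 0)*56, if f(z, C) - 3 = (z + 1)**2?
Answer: 5768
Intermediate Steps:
f(z, C) = 3 + (1 + z)**2 (f(z, C) = 3 + (z + 1)**2 = 3 + (1 + z)**2)
f(9, 0)*56 = (3 + (1 + 9)**2)*56 = (3 + 10**2)*56 = (3 + 100)*56 = 103*56 = 5768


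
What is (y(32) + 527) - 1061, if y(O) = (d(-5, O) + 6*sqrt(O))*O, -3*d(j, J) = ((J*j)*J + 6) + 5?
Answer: 53962 + 768*sqrt(2) ≈ 55048.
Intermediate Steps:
d(j, J) = -11/3 - j*J**2/3 (d(j, J) = -(((J*j)*J + 6) + 5)/3 = -((j*J**2 + 6) + 5)/3 = -((6 + j*J**2) + 5)/3 = -(11 + j*J**2)/3 = -11/3 - j*J**2/3)
y(O) = O*(-11/3 + 6*sqrt(O) + 5*O**2/3) (y(O) = ((-11/3 - 1/3*(-5)*O**2) + 6*sqrt(O))*O = ((-11/3 + 5*O**2/3) + 6*sqrt(O))*O = (-11/3 + 6*sqrt(O) + 5*O**2/3)*O = O*(-11/3 + 6*sqrt(O) + 5*O**2/3))
(y(32) + 527) - 1061 = ((6*32**(3/2) + (1/3)*32*(-11 + 5*32**2)) + 527) - 1061 = ((6*(128*sqrt(2)) + (1/3)*32*(-11 + 5*1024)) + 527) - 1061 = ((768*sqrt(2) + (1/3)*32*(-11 + 5120)) + 527) - 1061 = ((768*sqrt(2) + (1/3)*32*5109) + 527) - 1061 = ((768*sqrt(2) + 54496) + 527) - 1061 = ((54496 + 768*sqrt(2)) + 527) - 1061 = (55023 + 768*sqrt(2)) - 1061 = 53962 + 768*sqrt(2)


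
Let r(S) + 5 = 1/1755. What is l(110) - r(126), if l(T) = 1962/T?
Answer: 88169/3861 ≈ 22.836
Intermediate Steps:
r(S) = -8774/1755 (r(S) = -5 + 1/1755 = -8774/1755)
l(110) - r(126) = 1962/110 - 1*(-8774/1755) = 1962*(1/110) + 8774/1755 = 981/55 + 8774/1755 = 88169/3861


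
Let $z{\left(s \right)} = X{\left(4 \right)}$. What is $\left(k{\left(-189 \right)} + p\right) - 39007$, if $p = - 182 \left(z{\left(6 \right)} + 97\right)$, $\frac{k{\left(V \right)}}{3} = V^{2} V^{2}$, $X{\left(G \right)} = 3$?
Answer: $3827912316$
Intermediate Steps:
$z{\left(s \right)} = 3$
$k{\left(V \right)} = 3 V^{4}$ ($k{\left(V \right)} = 3 V^{2} V^{2} = 3 V^{4}$)
$p = -18200$ ($p = - 182 \left(3 + 97\right) = \left(-182\right) 100 = -18200$)
$\left(k{\left(-189 \right)} + p\right) - 39007 = \left(3 \left(-189\right)^{4} - 18200\right) - 39007 = \left(3 \cdot 1275989841 - 18200\right) - 39007 = \left(3827969523 - 18200\right) - 39007 = 3827951323 - 39007 = 3827912316$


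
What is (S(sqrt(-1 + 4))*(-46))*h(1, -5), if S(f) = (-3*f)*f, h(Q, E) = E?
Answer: -2070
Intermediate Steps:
S(f) = -3*f**2
(S(sqrt(-1 + 4))*(-46))*h(1, -5) = (-3*(sqrt(-1 + 4))**2*(-46))*(-5) = (-3*(sqrt(3))**2*(-46))*(-5) = (-3*3*(-46))*(-5) = -9*(-46)*(-5) = 414*(-5) = -2070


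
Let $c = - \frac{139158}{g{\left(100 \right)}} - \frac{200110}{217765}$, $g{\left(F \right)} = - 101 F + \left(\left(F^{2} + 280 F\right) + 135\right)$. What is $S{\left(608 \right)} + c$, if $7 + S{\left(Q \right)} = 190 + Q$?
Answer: $\frac{106514982629}{135667595} \approx 785.12$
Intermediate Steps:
$S{\left(Q \right)} = 183 + Q$ ($S{\left(Q \right)} = -7 + \left(190 + Q\right) = 183 + Q$)
$g{\left(F \right)} = 135 + F^{2} + 179 F$ ($g{\left(F \right)} = - 101 F + \left(135 + F^{2} + 280 F\right) = 135 + F^{2} + 179 F$)
$c = - \frac{798085016}{135667595}$ ($c = - \frac{139158}{135 + 100^{2} + 179 \cdot 100} - \frac{200110}{217765} = - \frac{139158}{135 + 10000 + 17900} - \frac{40022}{43553} = - \frac{139158}{28035} - \frac{40022}{43553} = \left(-139158\right) \frac{1}{28035} - \frac{40022}{43553} = - \frac{15462}{3115} - \frac{40022}{43553} = - \frac{798085016}{135667595} \approx -5.8827$)
$S{\left(608 \right)} + c = \left(183 + 608\right) - \frac{798085016}{135667595} = 791 - \frac{798085016}{135667595} = \frac{106514982629}{135667595}$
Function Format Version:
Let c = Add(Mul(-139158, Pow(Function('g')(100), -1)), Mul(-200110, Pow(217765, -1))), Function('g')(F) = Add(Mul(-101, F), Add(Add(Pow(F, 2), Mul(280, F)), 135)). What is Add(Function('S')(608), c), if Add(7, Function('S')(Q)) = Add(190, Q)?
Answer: Rational(106514982629, 135667595) ≈ 785.12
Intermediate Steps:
Function('S')(Q) = Add(183, Q) (Function('S')(Q) = Add(-7, Add(190, Q)) = Add(183, Q))
Function('g')(F) = Add(135, Pow(F, 2), Mul(179, F)) (Function('g')(F) = Add(Mul(-101, F), Add(135, Pow(F, 2), Mul(280, F))) = Add(135, Pow(F, 2), Mul(179, F)))
c = Rational(-798085016, 135667595) (c = Add(Mul(-139158, Pow(Add(135, Pow(100, 2), Mul(179, 100)), -1)), Mul(-200110, Pow(217765, -1))) = Add(Mul(-139158, Pow(Add(135, 10000, 17900), -1)), Mul(-200110, Rational(1, 217765))) = Add(Mul(-139158, Pow(28035, -1)), Rational(-40022, 43553)) = Add(Mul(-139158, Rational(1, 28035)), Rational(-40022, 43553)) = Add(Rational(-15462, 3115), Rational(-40022, 43553)) = Rational(-798085016, 135667595) ≈ -5.8827)
Add(Function('S')(608), c) = Add(Add(183, 608), Rational(-798085016, 135667595)) = Add(791, Rational(-798085016, 135667595)) = Rational(106514982629, 135667595)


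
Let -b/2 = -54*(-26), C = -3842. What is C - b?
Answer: -1034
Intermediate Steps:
b = -2808 (b = -(-108)*(-26) = -2*1404 = -2808)
C - b = -3842 - 1*(-2808) = -3842 + 2808 = -1034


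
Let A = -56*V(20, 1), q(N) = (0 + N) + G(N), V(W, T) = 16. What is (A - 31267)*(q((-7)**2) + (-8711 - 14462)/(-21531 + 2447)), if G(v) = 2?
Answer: -32049046491/19084 ≈ -1.6794e+6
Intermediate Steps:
q(N) = 2 + N (q(N) = (0 + N) + 2 = N + 2 = 2 + N)
A = -896 (A = -56*16 = -896)
(A - 31267)*(q((-7)**2) + (-8711 - 14462)/(-21531 + 2447)) = (-896 - 31267)*((2 + (-7)**2) + (-8711 - 14462)/(-21531 + 2447)) = -32163*((2 + 49) - 23173/(-19084)) = -32163*(51 - 23173*(-1/19084)) = -32163*(51 + 23173/19084) = -32163*996457/19084 = -32049046491/19084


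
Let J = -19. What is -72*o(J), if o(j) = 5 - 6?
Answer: 72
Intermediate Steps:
o(j) = -1
-72*o(J) = -72*(-1) = 72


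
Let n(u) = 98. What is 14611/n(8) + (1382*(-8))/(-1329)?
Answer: 20501507/130242 ≈ 157.41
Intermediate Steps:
14611/n(8) + (1382*(-8))/(-1329) = 14611/98 + (1382*(-8))/(-1329) = 14611*(1/98) - 11056*(-1/1329) = 14611/98 + 11056/1329 = 20501507/130242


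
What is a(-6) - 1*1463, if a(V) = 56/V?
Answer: -4417/3 ≈ -1472.3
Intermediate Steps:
a(-6) - 1*1463 = 56/(-6) - 1*1463 = 56*(-⅙) - 1463 = -28/3 - 1463 = -4417/3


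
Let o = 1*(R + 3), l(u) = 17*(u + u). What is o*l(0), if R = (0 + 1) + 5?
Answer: 0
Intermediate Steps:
R = 6 (R = 1 + 5 = 6)
l(u) = 34*u (l(u) = 17*(2*u) = 34*u)
o = 9 (o = 1*(6 + 3) = 1*9 = 9)
o*l(0) = 9*(34*0) = 9*0 = 0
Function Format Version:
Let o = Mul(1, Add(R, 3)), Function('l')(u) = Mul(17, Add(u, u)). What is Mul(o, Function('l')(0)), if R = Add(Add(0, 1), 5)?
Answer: 0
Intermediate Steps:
R = 6 (R = Add(1, 5) = 6)
Function('l')(u) = Mul(34, u) (Function('l')(u) = Mul(17, Mul(2, u)) = Mul(34, u))
o = 9 (o = Mul(1, Add(6, 3)) = Mul(1, 9) = 9)
Mul(o, Function('l')(0)) = Mul(9, Mul(34, 0)) = Mul(9, 0) = 0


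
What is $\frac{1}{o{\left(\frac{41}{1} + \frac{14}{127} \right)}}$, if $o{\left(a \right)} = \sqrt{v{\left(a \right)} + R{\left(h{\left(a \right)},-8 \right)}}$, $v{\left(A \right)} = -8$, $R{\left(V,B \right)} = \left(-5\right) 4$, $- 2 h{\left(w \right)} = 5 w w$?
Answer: $- \frac{i \sqrt{7}}{14} \approx - 0.18898 i$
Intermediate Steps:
$h{\left(w \right)} = - \frac{5 w^{2}}{2}$ ($h{\left(w \right)} = - \frac{5 w w}{2} = - \frac{5 w^{2}}{2}$)
$R{\left(V,B \right)} = -20$
$o{\left(a \right)} = 2 i \sqrt{7}$ ($o{\left(a \right)} = \sqrt{-8 - 20} = \sqrt{-28} = 2 i \sqrt{7}$)
$\frac{1}{o{\left(\frac{41}{1} + \frac{14}{127} \right)}} = \frac{1}{2 i \sqrt{7}} = - \frac{i \sqrt{7}}{14}$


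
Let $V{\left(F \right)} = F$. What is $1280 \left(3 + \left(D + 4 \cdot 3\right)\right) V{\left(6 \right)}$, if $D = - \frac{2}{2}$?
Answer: $107520$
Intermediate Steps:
$D = -1$ ($D = \left(-2\right) \frac{1}{2} = -1$)
$1280 \left(3 + \left(D + 4 \cdot 3\right)\right) V{\left(6 \right)} = 1280 \left(3 + \left(-1 + 4 \cdot 3\right)\right) 6 = 1280 \left(3 + \left(-1 + 12\right)\right) 6 = 1280 \left(3 + 11\right) 6 = 1280 \cdot 14 \cdot 6 = 1280 \cdot 84 = 107520$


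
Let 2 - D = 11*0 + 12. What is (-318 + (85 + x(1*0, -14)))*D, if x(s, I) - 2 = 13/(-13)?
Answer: 2320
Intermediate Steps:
x(s, I) = 1 (x(s, I) = 2 + 13/(-13) = 2 + 13*(-1/13) = 2 - 1 = 1)
D = -10 (D = 2 - (11*0 + 12) = 2 - (0 + 12) = 2 - 1*12 = 2 - 12 = -10)
(-318 + (85 + x(1*0, -14)))*D = (-318 + (85 + 1))*(-10) = (-318 + 86)*(-10) = -232*(-10) = 2320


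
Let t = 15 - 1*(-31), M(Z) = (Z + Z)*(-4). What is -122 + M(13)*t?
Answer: -4906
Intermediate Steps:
M(Z) = -8*Z (M(Z) = (2*Z)*(-4) = -8*Z)
t = 46 (t = 15 + 31 = 46)
-122 + M(13)*t = -122 - 8*13*46 = -122 - 104*46 = -122 - 4784 = -4906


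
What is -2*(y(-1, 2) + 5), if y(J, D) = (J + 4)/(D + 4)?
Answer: -11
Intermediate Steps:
y(J, D) = (4 + J)/(4 + D)
-2*(y(-1, 2) + 5) = -2*((4 - 1)/(4 + 2) + 5) = -2*(3/6 + 5) = -2*((⅙)*3 + 5) = -2*(½ + 5) = -2*11/2 = -11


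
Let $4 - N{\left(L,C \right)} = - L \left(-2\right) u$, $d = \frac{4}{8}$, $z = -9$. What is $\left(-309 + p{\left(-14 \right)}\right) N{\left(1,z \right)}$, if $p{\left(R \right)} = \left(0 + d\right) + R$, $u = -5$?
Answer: $-4515$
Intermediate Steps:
$d = \frac{1}{2}$ ($d = 4 \cdot \frac{1}{8} = \frac{1}{2} \approx 0.5$)
$p{\left(R \right)} = \frac{1}{2} + R$ ($p{\left(R \right)} = \left(0 + \frac{1}{2}\right) + R = \frac{1}{2} + R$)
$N{\left(L,C \right)} = 4 + 10 L$ ($N{\left(L,C \right)} = 4 - - L \left(-2\right) \left(-5\right) = 4 - - - 2 L \left(-5\right) = 4 - - 10 L = 4 + 10 L$)
$\left(-309 + p{\left(-14 \right)}\right) N{\left(1,z \right)} = \left(-309 + \left(\frac{1}{2} - 14\right)\right) \left(4 + 10 \cdot 1\right) = \left(-309 - \frac{27}{2}\right) \left(4 + 10\right) = \left(- \frac{645}{2}\right) 14 = -4515$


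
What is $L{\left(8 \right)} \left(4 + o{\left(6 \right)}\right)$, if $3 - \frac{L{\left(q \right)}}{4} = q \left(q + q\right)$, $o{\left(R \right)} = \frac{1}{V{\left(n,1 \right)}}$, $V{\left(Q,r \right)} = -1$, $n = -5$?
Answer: $-1500$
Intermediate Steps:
$o{\left(R \right)} = -1$ ($o{\left(R \right)} = \frac{1}{-1} = -1$)
$L{\left(q \right)} = 12 - 8 q^{2}$ ($L{\left(q \right)} = 12 - 4 q \left(q + q\right) = 12 - 4 q 2 q = 12 - 4 \cdot 2 q^{2} = 12 - 8 q^{2}$)
$L{\left(8 \right)} \left(4 + o{\left(6 \right)}\right) = \left(12 - 8 \cdot 8^{2}\right) \left(4 - 1\right) = \left(12 - 512\right) 3 = \left(-500\right) 3 = -1500$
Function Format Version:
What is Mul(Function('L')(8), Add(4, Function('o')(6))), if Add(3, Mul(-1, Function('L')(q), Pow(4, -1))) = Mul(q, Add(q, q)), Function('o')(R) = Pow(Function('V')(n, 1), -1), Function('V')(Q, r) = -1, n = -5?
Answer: -1500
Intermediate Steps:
Function('o')(R) = -1 (Function('o')(R) = Pow(-1, -1) = -1)
Function('L')(q) = Add(12, Mul(-8, Pow(q, 2))) (Function('L')(q) = Add(12, Mul(-4, Mul(q, Add(q, q)))) = Add(12, Mul(-4, Mul(q, Mul(2, q)))) = Add(12, Mul(-4, Mul(2, Pow(q, 2)))) = Add(12, Mul(-8, Pow(q, 2))))
Mul(Function('L')(8), Add(4, Function('o')(6))) = Mul(Add(12, Mul(-8, Pow(8, 2))), Add(4, -1)) = Mul(Add(12, Mul(-8, 64)), 3) = Mul(Add(12, -512), 3) = Mul(-500, 3) = -1500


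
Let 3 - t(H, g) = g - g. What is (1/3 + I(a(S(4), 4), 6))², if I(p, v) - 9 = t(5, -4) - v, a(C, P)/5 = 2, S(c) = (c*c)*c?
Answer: 361/9 ≈ 40.111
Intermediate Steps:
S(c) = c³ (S(c) = c²*c = c³)
a(C, P) = 10 (a(C, P) = 5*2 = 10)
t(H, g) = 3 (t(H, g) = 3 - (g - g) = 3 - 1*0 = 3 + 0 = 3)
I(p, v) = 12 - v (I(p, v) = 9 + (3 - v) = 12 - v)
(1/3 + I(a(S(4), 4), 6))² = (1/3 + (12 - 1*6))² = (⅓ + (12 - 6))² = (⅓ + 6)² = (19/3)² = 361/9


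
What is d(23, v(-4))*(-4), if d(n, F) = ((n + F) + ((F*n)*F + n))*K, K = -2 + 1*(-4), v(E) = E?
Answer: 9840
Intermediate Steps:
K = -6 (K = -2 - 4 = -6)
d(n, F) = -12*n - 6*F - 6*n*F² (d(n, F) = ((n + F) + ((F*n)*F + n))*(-6) = ((F + n) + (n*F² + n))*(-6) = ((F + n) + (n + n*F²))*(-6) = (F + 2*n + n*F²)*(-6) = -12*n - 6*F - 6*n*F²)
d(23, v(-4))*(-4) = (-12*23 - 6*(-4) - 6*23*(-4)²)*(-4) = (-276 + 24 - 6*23*16)*(-4) = (-276 + 24 - 2208)*(-4) = -2460*(-4) = 9840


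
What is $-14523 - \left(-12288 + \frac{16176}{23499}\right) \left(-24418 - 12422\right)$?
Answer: $- \frac{1181945086913}{2611} \approx -4.5268 \cdot 10^{8}$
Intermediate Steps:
$-14523 - \left(-12288 + \frac{16176}{23499}\right) \left(-24418 - 12422\right) = -14523 - \left(-12288 + 16176 \cdot \frac{1}{23499}\right) \left(-36840\right) = -14523 - \left(-12288 + \frac{5392}{7833}\right) \left(-36840\right) = -14523 - \left(- \frac{96246512}{7833}\right) \left(-36840\right) = -14523 - \frac{1181907167360}{2611} = - \frac{1181945086913}{2611}$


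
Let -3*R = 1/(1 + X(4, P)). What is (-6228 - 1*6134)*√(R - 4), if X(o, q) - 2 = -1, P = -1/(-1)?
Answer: -30905*I*√6/3 ≈ -25234.0*I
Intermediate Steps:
P = 1 (P = -1*(-1) = 1)
X(o, q) = 1 (X(o, q) = 2 - 1 = 1)
R = -⅙ (R = -1/(3*(1 + 1)) = -⅓/2 = -⅓*½ = -⅙ ≈ -0.16667)
(-6228 - 1*6134)*√(R - 4) = (-6228 - 1*6134)*√(-⅙ - 4) = (-6228 - 6134)*√(-25/6) = -30905*I*√6/3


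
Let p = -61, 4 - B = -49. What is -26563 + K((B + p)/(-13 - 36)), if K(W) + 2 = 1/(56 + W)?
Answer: -73106831/2752 ≈ -26565.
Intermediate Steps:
B = 53 (B = 4 - 1*(-49) = 4 + 49 = 53)
K(W) = -2 + 1/(56 + W)
-26563 + K((B + p)/(-13 - 36)) = -26563 + (-111 - 2*(53 - 61)/(-13 - 36))/(56 + (53 - 61)/(-13 - 36)) = -26563 + (-111 - (-16)/(-49))/(56 - 8/(-49)) = -26563 + (-111 - (-16)*(-1)/49)/(56 - 8*(-1/49)) = -26563 + (-111 - 2*8/49)/(56 + 8/49) = -26563 + (-111 - 16/49)/(2752/49) = -26563 + (49/2752)*(-5455/49) = -26563 - 5455/2752 = -73106831/2752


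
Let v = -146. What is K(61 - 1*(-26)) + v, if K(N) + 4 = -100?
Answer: -250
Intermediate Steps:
K(N) = -104 (K(N) = -4 - 100 = -104)
K(61 - 1*(-26)) + v = -104 - 146 = -250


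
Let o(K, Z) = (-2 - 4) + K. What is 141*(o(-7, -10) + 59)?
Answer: 6486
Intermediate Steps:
o(K, Z) = -6 + K
141*(o(-7, -10) + 59) = 141*((-6 - 7) + 59) = 141*(-13 + 59) = 141*46 = 6486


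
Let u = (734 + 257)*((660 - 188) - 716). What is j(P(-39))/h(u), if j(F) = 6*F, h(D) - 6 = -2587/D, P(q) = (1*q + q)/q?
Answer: 2901648/1453411 ≈ 1.9964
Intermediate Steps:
P(q) = 2 (P(q) = (q + q)/q = (2*q)/q = 2)
u = -241804 (u = 991*(472 - 716) = 991*(-244) = -241804)
h(D) = 6 - 2587/D
j(P(-39))/h(u) = (6*2)/(6 - 2587/(-241804)) = 12/(6 - 2587*(-1/241804)) = 12/(6 + 2587/241804) = 12/(1453411/241804) = 12*(241804/1453411) = 2901648/1453411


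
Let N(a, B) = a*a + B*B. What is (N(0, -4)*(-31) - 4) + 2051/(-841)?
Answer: -422551/841 ≈ -502.44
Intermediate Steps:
N(a, B) = B² + a² (N(a, B) = a² + B² = B² + a²)
(N(0, -4)*(-31) - 4) + 2051/(-841) = (((-4)² + 0²)*(-31) - 4) + 2051/(-841) = ((16 + 0)*(-31) - 4) + 2051*(-1/841) = (16*(-31) - 4) - 2051/841 = (-496 - 4) - 2051/841 = -500 - 2051/841 = -422551/841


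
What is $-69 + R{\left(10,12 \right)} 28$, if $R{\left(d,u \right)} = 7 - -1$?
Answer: $155$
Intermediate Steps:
$R{\left(d,u \right)} = 8$ ($R{\left(d,u \right)} = 7 + 1 = 8$)
$-69 + R{\left(10,12 \right)} 28 = -69 + 8 \cdot 28 = -69 + 224 = 155$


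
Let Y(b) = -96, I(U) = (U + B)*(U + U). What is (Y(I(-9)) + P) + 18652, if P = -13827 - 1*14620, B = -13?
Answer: -9891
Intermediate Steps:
I(U) = 2*U*(-13 + U) (I(U) = (U - 13)*(U + U) = (-13 + U)*(2*U) = 2*U*(-13 + U))
P = -28447 (P = -13827 - 14620 = -28447)
(Y(I(-9)) + P) + 18652 = (-96 - 28447) + 18652 = -28543 + 18652 = -9891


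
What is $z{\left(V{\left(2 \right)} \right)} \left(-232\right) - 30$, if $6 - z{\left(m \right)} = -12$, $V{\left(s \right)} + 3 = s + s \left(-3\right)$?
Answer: $-4206$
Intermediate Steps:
$V{\left(s \right)} = -3 - 2 s$ ($V{\left(s \right)} = -3 + \left(s + s \left(-3\right)\right) = -3 + \left(s - 3 s\right) = -3 - 2 s$)
$z{\left(m \right)} = 18$ ($z{\left(m \right)} = 6 - -12 = 6 + 12 = 18$)
$z{\left(V{\left(2 \right)} \right)} \left(-232\right) - 30 = 18 \left(-232\right) - 30 = -4176 - 30 = -4206$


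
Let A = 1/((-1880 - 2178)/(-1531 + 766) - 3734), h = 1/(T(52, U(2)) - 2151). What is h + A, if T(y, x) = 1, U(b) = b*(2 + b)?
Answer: -2248601/3066385900 ≈ -0.00073331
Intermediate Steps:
h = -1/2150 (h = 1/(1 - 2151) = 1/(-2150) = -1/2150 ≈ -0.00046512)
A = -765/2852452 (A = 1/(-4058/(-765) - 3734) = 1/(-4058*(-1/765) - 3734) = 1/(4058/765 - 3734) = 1/(-2852452/765) = -765/2852452 ≈ -0.00026819)
h + A = -1/2150 - 765/2852452 = -2248601/3066385900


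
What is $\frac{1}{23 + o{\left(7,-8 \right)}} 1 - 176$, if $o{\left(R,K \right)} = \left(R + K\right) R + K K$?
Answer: $- \frac{14079}{80} \approx -175.99$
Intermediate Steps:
$o{\left(R,K \right)} = K^{2} + R \left(K + R\right)$ ($o{\left(R,K \right)} = \left(K + R\right) R + K^{2} = R \left(K + R\right) + K^{2} = K^{2} + R \left(K + R\right)$)
$\frac{1}{23 + o{\left(7,-8 \right)}} 1 - 176 = \frac{1}{23 + \left(\left(-8\right)^{2} + 7^{2} - 56\right)} 1 - 176 = \frac{1}{23 + \left(64 + 49 - 56\right)} 1 - 176 = \frac{1}{23 + 57} \cdot 1 - 176 = \frac{1}{80} \cdot 1 - 176 = \frac{1}{80} - 176 = - \frac{14079}{80}$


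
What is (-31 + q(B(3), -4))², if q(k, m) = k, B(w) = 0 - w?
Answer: 1156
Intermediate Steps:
B(w) = -w
(-31 + q(B(3), -4))² = (-31 - 1*3)² = (-31 - 3)² = (-34)² = 1156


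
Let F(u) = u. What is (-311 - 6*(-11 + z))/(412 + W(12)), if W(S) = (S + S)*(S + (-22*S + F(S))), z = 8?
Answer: 293/5348 ≈ 0.054787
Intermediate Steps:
W(S) = -40*S² (W(S) = (S + S)*(S + (-22*S + S)) = (2*S)*(S - 21*S) = (2*S)*(-20*S) = -40*S²)
(-311 - 6*(-11 + z))/(412 + W(12)) = (-311 - 6*(-11 + 8))/(412 - 40*12²) = (-311 - 6*(-3))/(412 - 40*144) = (-311 + 18)/(412 - 5760) = -293/(-5348) = -293*(-1/5348) = 293/5348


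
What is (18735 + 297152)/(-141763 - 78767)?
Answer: -315887/220530 ≈ -1.4324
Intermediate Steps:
(18735 + 297152)/(-141763 - 78767) = 315887/(-220530) = 315887*(-1/220530) = -315887/220530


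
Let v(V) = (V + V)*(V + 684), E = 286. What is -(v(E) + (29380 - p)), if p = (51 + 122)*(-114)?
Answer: -603942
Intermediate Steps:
v(V) = 2*V*(684 + V) (v(V) = (2*V)*(684 + V) = 2*V*(684 + V))
p = -19722 (p = 173*(-114) = -19722)
-(v(E) + (29380 - p)) = -(2*286*(684 + 286) + (29380 - 1*(-19722))) = -(2*286*970 + (29380 + 19722)) = -(554840 + 49102) = -1*603942 = -603942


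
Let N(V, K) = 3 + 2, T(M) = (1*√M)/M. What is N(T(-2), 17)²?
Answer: 25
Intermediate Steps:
T(M) = M^(-½) (T(M) = √M/M = M^(-½))
N(V, K) = 5
N(T(-2), 17)² = 5² = 25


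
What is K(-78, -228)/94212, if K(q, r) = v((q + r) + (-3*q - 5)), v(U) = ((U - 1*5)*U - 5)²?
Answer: 4422609/10468 ≈ 422.49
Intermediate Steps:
v(U) = (-5 + U*(-5 + U))² (v(U) = ((U - 5)*U - 5)² = ((-5 + U)*U - 5)² = (U*(-5 + U) - 5)² = (-5 + U*(-5 + U))²)
K(q, r) = (-20 - (-5 + r - 2*q)² - 10*q + 5*r)² (K(q, r) = (5 - ((q + r) + (-3*q - 5))² + 5*((q + r) + (-3*q - 5)))² = (5 - ((q + r) + (-5 - 3*q))² + 5*((q + r) + (-5 - 3*q)))² = (5 - (-5 + r - 2*q)² + 5*(-5 + r - 2*q))² = (5 - (-5 + r - 2*q)² + (-25 - 10*q + 5*r))² = (-20 - (-5 + r - 2*q)² - 10*q + 5*r)²)
K(-78, -228)/94212 = (20 + (5 - 1*(-228) + 2*(-78))² - 5*(-228) + 10*(-78))²/94212 = (20 + (5 + 228 - 156)² + 1140 - 780)²*(1/94212) = (20 + 77² + 1140 - 780)²*(1/94212) = (20 + 5929 + 1140 - 780)²*(1/94212) = 6309²*(1/94212) = 39803481*(1/94212) = 4422609/10468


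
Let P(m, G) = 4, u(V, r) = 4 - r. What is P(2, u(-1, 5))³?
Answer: 64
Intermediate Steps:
P(2, u(-1, 5))³ = 4³ = 64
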